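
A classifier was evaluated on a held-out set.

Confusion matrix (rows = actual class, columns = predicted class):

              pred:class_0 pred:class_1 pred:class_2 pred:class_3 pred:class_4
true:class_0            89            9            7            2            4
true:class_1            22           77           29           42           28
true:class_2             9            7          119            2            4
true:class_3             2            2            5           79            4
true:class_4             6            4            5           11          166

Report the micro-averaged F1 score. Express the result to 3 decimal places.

0.722

Micro-averaging pools counts across classes: ΣTP=530, ΣFP=204, ΣFN=204.
Micro-F1 score = 2·TP/(2·TP+FP+FN) on pooled counts = 0.722 (equals overall accuracy in single-label multiclass).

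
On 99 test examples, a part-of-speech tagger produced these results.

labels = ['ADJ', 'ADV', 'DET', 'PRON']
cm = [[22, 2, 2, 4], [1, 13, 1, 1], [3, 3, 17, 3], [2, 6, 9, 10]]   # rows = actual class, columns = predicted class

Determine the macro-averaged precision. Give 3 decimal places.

0.617

Per-class precision (TP/(TP+FP)):
  ADJ: TP=22, FP=1+3+2=6 → 22/28 = 0.7857
  ADV: TP=13, FP=2+3+6=11 → 13/24 = 0.5417
  DET: TP=17, FP=2+1+9=12 → 17/29 = 0.5862
  PRON: TP=10, FP=4+1+3=8 → 10/18 = 0.5556
Macro-precision = mean = (0.7857 + 0.5417 + 0.5862 + 0.5556) / 4 = 0.617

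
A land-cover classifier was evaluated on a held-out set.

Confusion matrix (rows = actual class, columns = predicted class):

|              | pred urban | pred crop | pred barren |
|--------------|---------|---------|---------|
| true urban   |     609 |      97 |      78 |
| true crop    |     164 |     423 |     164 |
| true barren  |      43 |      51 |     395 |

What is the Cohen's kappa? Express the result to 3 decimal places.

0.555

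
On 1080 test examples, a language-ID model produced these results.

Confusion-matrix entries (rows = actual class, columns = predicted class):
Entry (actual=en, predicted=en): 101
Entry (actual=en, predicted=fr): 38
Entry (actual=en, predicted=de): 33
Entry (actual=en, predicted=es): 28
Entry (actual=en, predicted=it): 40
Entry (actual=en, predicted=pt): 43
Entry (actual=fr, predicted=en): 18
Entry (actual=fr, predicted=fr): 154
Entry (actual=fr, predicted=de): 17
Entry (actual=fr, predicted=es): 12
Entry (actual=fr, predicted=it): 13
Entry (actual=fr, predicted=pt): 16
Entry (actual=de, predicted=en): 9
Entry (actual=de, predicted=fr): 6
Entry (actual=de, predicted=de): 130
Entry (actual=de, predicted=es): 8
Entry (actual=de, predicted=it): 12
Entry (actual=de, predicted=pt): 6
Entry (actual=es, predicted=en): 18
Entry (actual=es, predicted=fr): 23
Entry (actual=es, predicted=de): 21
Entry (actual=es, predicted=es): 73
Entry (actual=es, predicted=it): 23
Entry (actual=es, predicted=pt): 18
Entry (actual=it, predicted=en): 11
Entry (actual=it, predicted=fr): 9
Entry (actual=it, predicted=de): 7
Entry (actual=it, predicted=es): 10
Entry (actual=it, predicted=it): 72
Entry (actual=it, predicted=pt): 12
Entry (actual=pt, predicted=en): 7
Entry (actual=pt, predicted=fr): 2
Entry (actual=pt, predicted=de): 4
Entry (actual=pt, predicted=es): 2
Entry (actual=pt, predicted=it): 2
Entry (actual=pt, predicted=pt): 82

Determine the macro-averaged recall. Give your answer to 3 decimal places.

0.604

Per-class recall (TP/(TP+FN)):
  en: TP=101, FN=38+33+28+40+43=182 → 101/283 = 0.3569
  fr: TP=154, FN=18+17+12+13+16=76 → 154/230 = 0.6696
  de: TP=130, FN=9+6+8+12+6=41 → 130/171 = 0.7602
  es: TP=73, FN=18+23+21+23+18=103 → 73/176 = 0.4148
  it: TP=72, FN=11+9+7+10+12=49 → 72/121 = 0.5950
  pt: TP=82, FN=7+2+4+2+2=17 → 82/99 = 0.8283
Macro-recall = mean = (0.3569 + 0.6696 + 0.7602 + 0.4148 + 0.5950 + 0.8283) / 6 = 0.604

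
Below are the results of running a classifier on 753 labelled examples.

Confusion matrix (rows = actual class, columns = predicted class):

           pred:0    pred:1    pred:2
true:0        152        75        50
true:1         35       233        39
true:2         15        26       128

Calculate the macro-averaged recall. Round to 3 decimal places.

0.688

Per-class recall (TP/(TP+FN)):
  0: TP=152, FN=75+50=125 → 152/277 = 0.5487
  1: TP=233, FN=35+39=74 → 233/307 = 0.7590
  2: TP=128, FN=15+26=41 → 128/169 = 0.7574
Macro-recall = mean = (0.5487 + 0.7590 + 0.7574) / 3 = 0.688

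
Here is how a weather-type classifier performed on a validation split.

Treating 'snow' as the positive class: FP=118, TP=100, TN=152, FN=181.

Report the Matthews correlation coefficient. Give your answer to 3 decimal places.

MCC = (TP·TN − FP·FN) / √((TP+FP)(TP+FN)(TN+FP)(TN+FN))
Numerator = 100·152 − 118·181 = -6158
Denominator = √(218·281·270·333) = √5507706780 = 74213.9258
MCC = -6158 / 74213.9258 = -0.083

-0.083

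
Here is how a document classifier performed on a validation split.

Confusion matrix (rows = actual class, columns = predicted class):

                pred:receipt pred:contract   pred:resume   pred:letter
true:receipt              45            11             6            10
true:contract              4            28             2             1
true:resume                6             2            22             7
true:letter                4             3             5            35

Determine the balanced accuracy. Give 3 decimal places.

Balanced accuracy = mean of per-class recall.
  receipt: recall = 45/72 = 0.6250
  contract: recall = 28/35 = 0.8000
  resume: recall = 22/37 = 0.5946
  letter: recall = 35/47 = 0.7447
Mean = (0.6250 + 0.8000 + 0.5946 + 0.7447) / 4 = 0.691

0.691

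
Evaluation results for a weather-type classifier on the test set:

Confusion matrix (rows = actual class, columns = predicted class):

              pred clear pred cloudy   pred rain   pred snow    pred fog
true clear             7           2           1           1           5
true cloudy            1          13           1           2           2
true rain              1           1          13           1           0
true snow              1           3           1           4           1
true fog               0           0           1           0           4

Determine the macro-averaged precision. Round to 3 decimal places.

0.596

Per-class precision (TP/(TP+FP)):
  clear: TP=7, FP=1+1+1+0=3 → 7/10 = 0.7000
  cloudy: TP=13, FP=2+1+3+0=6 → 13/19 = 0.6842
  rain: TP=13, FP=1+1+1+1=4 → 13/17 = 0.7647
  snow: TP=4, FP=1+2+1+0=4 → 4/8 = 0.5000
  fog: TP=4, FP=5+2+0+1=8 → 4/12 = 0.3333
Macro-precision = mean = (0.7000 + 0.6842 + 0.7647 + 0.5000 + 0.3333) / 5 = 0.596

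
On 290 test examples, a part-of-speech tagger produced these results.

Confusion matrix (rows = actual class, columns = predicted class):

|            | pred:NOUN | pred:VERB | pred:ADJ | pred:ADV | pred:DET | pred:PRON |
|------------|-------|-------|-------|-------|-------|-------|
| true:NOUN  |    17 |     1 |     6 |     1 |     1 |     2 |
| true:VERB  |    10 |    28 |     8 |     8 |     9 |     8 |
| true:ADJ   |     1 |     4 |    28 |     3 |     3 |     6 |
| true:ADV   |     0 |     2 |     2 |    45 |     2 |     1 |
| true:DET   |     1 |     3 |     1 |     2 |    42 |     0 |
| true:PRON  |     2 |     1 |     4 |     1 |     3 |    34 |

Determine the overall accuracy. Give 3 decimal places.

Accuracy = trace / total = (17+28+28+45+42+34=194) / 290 = 194/290 = 0.669

0.669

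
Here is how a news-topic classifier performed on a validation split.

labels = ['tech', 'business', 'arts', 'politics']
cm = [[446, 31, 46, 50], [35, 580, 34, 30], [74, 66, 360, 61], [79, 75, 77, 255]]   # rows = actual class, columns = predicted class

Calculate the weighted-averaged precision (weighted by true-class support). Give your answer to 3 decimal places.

Per-class precision (TP/(TP+FP)):
  tech: TP=446, FP=35+74+79=188 → 446/634 = 0.7035
  business: TP=580, FP=31+66+75=172 → 580/752 = 0.7713
  arts: TP=360, FP=46+34+77=157 → 360/517 = 0.6963
  politics: TP=255, FP=50+30+61=141 → 255/396 = 0.6439
Weighted-precision = Σ (supportᵢ/N)·precisionᵢ with N=2299: (573/2299)·0.7035 + (679/2299)·0.7713 + (561/2299)·0.6963 + (486/2299)·0.6439 = 0.709

0.709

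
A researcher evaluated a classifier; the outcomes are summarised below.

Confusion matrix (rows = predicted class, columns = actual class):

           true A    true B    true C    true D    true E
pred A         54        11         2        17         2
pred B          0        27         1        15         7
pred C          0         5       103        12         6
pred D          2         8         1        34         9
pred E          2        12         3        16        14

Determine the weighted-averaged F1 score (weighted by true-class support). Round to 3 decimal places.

0.621

Per-class F1 score (2·TP/(2·TP+FP+FN)):
  A: TP=54, FP=11+2+17+2=32, FN=0+0+2+2=4 → 108/144 = 0.7500
  B: TP=27, FP=0+1+15+7=23, FN=11+5+8+12=36 → 54/113 = 0.4779
  C: TP=103, FP=0+5+12+6=23, FN=2+1+1+3=7 → 206/236 = 0.8729
  D: TP=34, FP=2+8+1+9=20, FN=17+15+12+16=60 → 68/148 = 0.4595
  E: TP=14, FP=2+12+3+16=33, FN=2+7+6+9=24 → 28/85 = 0.3294
Weighted-F1 score = Σ (supportᵢ/N)·F1 scoreᵢ with N=363: (58/363)·0.7500 + (63/363)·0.4779 + (110/363)·0.8729 + (94/363)·0.4595 + (38/363)·0.3294 = 0.621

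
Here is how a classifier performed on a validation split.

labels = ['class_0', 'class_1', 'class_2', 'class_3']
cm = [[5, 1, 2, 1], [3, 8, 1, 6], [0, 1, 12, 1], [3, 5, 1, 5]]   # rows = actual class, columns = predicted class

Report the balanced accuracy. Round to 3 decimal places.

0.554

Balanced accuracy = mean of per-class recall.
  class_0: recall = 5/9 = 0.5556
  class_1: recall = 8/18 = 0.4444
  class_2: recall = 12/14 = 0.8571
  class_3: recall = 5/14 = 0.3571
Mean = (0.5556 + 0.4444 + 0.8571 + 0.3571) / 4 = 0.554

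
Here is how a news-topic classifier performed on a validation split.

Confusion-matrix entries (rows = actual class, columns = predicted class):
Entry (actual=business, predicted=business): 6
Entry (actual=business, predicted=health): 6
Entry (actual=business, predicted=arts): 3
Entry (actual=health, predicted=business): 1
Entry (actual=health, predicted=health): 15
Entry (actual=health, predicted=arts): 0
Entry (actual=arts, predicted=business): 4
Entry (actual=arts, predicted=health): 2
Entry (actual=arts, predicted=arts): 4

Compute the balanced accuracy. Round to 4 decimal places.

0.5792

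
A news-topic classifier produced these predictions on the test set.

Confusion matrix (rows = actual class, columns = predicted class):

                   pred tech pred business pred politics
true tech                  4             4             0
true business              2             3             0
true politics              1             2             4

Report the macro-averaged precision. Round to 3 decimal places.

Per-class precision (TP/(TP+FP)):
  tech: TP=4, FP=2+1=3 → 4/7 = 0.5714
  business: TP=3, FP=4+2=6 → 3/9 = 0.3333
  politics: TP=4, FP=0+0=0 → 4/4 = 1.0000
Macro-precision = mean = (0.5714 + 0.3333 + 1.0000) / 3 = 0.635

0.635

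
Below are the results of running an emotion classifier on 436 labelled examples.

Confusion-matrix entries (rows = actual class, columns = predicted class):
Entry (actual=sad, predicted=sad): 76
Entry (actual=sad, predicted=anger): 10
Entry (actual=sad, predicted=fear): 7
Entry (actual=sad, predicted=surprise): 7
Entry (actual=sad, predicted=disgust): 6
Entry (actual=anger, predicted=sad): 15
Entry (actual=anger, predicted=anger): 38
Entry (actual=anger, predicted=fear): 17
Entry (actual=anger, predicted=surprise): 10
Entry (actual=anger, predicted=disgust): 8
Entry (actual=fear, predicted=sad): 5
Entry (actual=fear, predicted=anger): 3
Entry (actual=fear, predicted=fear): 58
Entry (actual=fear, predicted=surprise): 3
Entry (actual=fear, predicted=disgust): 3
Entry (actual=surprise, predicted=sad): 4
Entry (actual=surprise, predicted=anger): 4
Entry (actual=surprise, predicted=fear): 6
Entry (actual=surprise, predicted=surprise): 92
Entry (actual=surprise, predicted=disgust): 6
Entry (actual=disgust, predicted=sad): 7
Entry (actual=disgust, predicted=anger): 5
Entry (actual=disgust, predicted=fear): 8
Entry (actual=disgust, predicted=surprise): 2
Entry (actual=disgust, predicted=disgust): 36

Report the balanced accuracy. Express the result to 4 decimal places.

0.6793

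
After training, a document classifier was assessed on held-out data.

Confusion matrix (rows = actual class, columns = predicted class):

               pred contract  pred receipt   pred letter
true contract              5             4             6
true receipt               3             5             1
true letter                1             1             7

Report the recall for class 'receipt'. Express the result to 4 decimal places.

Treat 'receipt' as positive and all other classes as negative.
recall = TP/(TP+FN).
receipt: TP=5, FN=3+1=4 → 5/9 = 0.55556

0.5556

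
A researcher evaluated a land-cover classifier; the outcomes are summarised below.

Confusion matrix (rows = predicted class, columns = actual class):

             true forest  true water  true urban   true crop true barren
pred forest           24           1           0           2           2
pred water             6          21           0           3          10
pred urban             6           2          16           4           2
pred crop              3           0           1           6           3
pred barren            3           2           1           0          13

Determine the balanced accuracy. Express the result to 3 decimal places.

Balanced accuracy = mean of per-class recall.
  forest: recall = 24/42 = 0.5714
  water: recall = 21/26 = 0.8077
  urban: recall = 16/18 = 0.8889
  crop: recall = 6/15 = 0.4000
  barren: recall = 13/30 = 0.4333
Mean = (0.5714 + 0.8077 + 0.8889 + 0.4000 + 0.4333) / 5 = 0.620

0.620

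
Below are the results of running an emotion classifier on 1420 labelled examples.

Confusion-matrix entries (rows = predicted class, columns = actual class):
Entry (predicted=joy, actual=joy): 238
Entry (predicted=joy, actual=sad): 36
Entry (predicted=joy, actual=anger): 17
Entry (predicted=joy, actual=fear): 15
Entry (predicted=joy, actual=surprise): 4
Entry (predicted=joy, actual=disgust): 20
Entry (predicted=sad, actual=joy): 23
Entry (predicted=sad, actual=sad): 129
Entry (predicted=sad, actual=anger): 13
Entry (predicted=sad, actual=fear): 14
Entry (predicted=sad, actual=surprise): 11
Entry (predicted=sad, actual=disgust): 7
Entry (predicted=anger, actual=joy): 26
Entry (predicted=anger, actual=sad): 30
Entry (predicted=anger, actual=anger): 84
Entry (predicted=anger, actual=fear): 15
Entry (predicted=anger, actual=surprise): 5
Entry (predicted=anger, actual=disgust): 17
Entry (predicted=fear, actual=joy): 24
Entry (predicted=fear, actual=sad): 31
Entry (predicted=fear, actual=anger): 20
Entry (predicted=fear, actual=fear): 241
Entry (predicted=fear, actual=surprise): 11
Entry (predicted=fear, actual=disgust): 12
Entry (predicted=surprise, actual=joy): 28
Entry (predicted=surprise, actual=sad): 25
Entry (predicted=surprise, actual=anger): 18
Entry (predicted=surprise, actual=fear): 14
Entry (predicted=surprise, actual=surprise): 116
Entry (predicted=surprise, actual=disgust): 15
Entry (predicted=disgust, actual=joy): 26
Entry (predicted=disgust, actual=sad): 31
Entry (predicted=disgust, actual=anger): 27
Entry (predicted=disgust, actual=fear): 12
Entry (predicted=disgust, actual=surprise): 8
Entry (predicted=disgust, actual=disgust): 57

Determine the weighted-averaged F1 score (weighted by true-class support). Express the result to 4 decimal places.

0.6087

Per-class F1 score (2·TP/(2·TP+FP+FN)):
  joy: TP=238, FP=36+17+15+4+20=92, FN=23+26+24+28+26=127 → 476/695 = 0.68489
  sad: TP=129, FP=23+13+14+11+7=68, FN=36+30+31+25+31=153 → 258/479 = 0.53862
  anger: TP=84, FP=26+30+15+5+17=93, FN=17+13+20+18+27=95 → 168/356 = 0.47191
  fear: TP=241, FP=24+31+20+11+12=98, FN=15+14+15+14+12=70 → 482/650 = 0.74154
  surprise: TP=116, FP=28+25+18+14+15=100, FN=4+11+5+11+8=39 → 232/371 = 0.62534
  disgust: TP=57, FP=26+31+27+12+8=104, FN=20+7+17+12+15=71 → 114/289 = 0.39446
Weighted-F1 score = Σ (supportᵢ/N)·F1 scoreᵢ with N=1420: (365/1420)·0.68489 + (282/1420)·0.53862 + (179/1420)·0.47191 + (311/1420)·0.74154 + (155/1420)·0.62534 + (128/1420)·0.39446 = 0.6087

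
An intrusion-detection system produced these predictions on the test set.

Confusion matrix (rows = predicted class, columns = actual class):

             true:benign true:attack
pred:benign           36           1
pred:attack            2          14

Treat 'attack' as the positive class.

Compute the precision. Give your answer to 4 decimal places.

0.8750

Precision = TP/(TP+FP) = 14/(14+2) = 14/16 = 0.8750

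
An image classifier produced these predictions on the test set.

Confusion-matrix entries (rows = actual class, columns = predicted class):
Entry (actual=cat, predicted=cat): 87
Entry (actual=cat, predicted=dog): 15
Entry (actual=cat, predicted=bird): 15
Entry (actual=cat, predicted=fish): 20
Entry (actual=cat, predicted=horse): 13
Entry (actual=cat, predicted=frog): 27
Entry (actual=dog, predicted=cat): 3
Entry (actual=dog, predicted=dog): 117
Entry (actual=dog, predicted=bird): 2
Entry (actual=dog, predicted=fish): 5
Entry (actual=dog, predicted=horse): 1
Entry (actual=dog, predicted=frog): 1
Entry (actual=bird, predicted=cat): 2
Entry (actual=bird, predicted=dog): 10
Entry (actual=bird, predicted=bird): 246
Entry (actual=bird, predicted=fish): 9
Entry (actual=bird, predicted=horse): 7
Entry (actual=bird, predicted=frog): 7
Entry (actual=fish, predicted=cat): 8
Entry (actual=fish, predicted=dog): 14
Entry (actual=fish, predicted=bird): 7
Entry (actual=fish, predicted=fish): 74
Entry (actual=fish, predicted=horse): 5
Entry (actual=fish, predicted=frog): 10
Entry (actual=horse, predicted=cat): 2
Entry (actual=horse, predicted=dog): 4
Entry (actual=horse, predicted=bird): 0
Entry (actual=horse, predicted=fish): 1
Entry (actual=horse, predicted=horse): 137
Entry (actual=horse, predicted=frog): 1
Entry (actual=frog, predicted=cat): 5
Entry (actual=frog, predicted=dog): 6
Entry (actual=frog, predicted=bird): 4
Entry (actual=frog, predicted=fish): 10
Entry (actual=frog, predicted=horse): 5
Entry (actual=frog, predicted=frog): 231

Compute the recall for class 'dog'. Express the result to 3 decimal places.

0.907

Take TP from the diagonal, FP from the rest of the 'dog' prediction marginal, FN from the rest of the 'dog' actual marginal.
recall = TP/(TP+FN).
dog: TP=117, FN=3+2+5+1+1=12 → 117/129 = 0.9070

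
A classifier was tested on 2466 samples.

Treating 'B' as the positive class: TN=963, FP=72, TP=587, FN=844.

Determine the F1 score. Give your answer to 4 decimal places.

Precision = TP/(TP+FP) = 587/659 = 0.8907
Recall = TP/(TP+FN) = 587/1431 = 0.4102
F1 = 2·TP/(2·TP+FP+FN) = 1174/2090 = 0.5617

0.5617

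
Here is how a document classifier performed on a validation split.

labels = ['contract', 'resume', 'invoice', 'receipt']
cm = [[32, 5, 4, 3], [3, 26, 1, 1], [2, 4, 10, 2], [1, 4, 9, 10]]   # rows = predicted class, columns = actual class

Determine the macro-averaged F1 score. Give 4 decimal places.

0.6249

Per-class F1 score (2·TP/(2·TP+FP+FN)):
  contract: TP=32, FP=5+4+3=12, FN=3+2+1=6 → 64/82 = 0.78049
  resume: TP=26, FP=3+1+1=5, FN=5+4+4=13 → 52/70 = 0.74286
  invoice: TP=10, FP=2+4+2=8, FN=4+1+9=14 → 20/42 = 0.47619
  receipt: TP=10, FP=1+4+9=14, FN=3+1+2=6 → 20/40 = 0.50000
Macro-F1 score = mean = (0.78049 + 0.74286 + 0.47619 + 0.50000) / 4 = 0.6249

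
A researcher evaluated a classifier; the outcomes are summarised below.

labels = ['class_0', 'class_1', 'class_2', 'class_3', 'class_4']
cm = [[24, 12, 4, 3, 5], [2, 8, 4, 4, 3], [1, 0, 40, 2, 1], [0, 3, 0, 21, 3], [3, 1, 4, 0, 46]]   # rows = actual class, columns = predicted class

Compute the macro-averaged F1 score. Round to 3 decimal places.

Per-class F1 score (2·TP/(2·TP+FP+FN)):
  class_0: TP=24, FP=2+1+0+3=6, FN=12+4+3+5=24 → 48/78 = 0.6154
  class_1: TP=8, FP=12+0+3+1=16, FN=2+4+4+3=13 → 16/45 = 0.3556
  class_2: TP=40, FP=4+4+0+4=12, FN=1+0+2+1=4 → 80/96 = 0.8333
  class_3: TP=21, FP=3+4+2+0=9, FN=0+3+0+3=6 → 42/57 = 0.7368
  class_4: TP=46, FP=5+3+1+3=12, FN=3+1+4+0=8 → 92/112 = 0.8214
Macro-F1 score = mean = (0.6154 + 0.3556 + 0.8333 + 0.7368 + 0.8214) / 5 = 0.673

0.673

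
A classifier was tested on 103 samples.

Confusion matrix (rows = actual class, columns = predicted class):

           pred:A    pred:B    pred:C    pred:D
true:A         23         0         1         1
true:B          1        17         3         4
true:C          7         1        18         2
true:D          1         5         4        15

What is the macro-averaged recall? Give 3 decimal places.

Per-class recall (TP/(TP+FN)):
  A: TP=23, FN=0+1+1=2 → 23/25 = 0.9200
  B: TP=17, FN=1+3+4=8 → 17/25 = 0.6800
  C: TP=18, FN=7+1+2=10 → 18/28 = 0.6429
  D: TP=15, FN=1+5+4=10 → 15/25 = 0.6000
Macro-recall = mean = (0.9200 + 0.6800 + 0.6429 + 0.6000) / 4 = 0.711

0.711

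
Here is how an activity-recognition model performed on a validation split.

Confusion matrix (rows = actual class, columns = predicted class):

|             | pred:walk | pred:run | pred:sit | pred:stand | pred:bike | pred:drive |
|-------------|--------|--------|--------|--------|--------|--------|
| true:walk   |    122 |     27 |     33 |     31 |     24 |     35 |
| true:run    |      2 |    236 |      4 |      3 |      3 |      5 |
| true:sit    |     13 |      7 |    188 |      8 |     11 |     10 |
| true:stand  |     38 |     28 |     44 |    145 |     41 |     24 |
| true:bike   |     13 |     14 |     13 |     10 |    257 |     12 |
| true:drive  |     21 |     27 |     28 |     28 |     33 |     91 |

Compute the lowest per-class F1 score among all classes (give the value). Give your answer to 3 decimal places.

0.449

Per-class F1 score (2·TP/(2·TP+FP+FN)):
  walk: TP=122, FP=2+13+38+13+21=87, FN=27+33+31+24+35=150 → 244/481 = 0.5073
  run: TP=236, FP=27+7+28+14+27=103, FN=2+4+3+3+5=17 → 472/592 = 0.7973
  sit: TP=188, FP=33+4+44+13+28=122, FN=13+7+8+11+10=49 → 376/547 = 0.6874
  stand: TP=145, FP=31+3+8+10+28=80, FN=38+28+44+41+24=175 → 290/545 = 0.5321
  bike: TP=257, FP=24+3+11+41+33=112, FN=13+14+13+10+12=62 → 514/688 = 0.7471
  drive: TP=91, FP=35+5+10+24+12=86, FN=21+27+28+28+33=137 → 182/405 = 0.4494
Lowest is class 'drive' with F1 score = 0.449.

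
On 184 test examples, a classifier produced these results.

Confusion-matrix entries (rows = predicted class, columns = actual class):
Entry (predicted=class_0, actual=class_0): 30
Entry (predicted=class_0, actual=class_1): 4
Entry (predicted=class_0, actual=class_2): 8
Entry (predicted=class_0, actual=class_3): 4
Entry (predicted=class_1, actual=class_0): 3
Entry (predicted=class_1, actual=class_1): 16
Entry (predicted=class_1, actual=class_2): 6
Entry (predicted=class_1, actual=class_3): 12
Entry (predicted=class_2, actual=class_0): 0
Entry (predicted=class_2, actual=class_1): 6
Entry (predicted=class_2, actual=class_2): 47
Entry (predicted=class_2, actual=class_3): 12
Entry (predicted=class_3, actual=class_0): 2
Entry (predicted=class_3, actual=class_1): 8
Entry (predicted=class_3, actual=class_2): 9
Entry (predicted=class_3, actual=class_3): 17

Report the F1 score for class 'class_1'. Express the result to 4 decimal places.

0.4507

One-vs-rest for 'class_1': TP = diagonal; FP = other classes predicted 'class_1'; FN = 'class_1' predicted as other.
F1 score = 2·TP/(2·TP+FP+FN).
class_1: TP=16, FP=3+6+12=21, FN=4+6+8=18 → 32/71 = 0.45070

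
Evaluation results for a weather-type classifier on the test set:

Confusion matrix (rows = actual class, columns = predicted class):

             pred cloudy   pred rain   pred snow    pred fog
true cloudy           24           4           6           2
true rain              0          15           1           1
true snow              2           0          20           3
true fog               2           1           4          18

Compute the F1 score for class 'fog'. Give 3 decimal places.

0.735

Take TP from the diagonal, FP from the rest of the 'fog' prediction marginal, FN from the rest of the 'fog' actual marginal.
F1 score = 2·TP/(2·TP+FP+FN).
fog: TP=18, FP=2+1+3=6, FN=2+1+4=7 → 36/49 = 0.7347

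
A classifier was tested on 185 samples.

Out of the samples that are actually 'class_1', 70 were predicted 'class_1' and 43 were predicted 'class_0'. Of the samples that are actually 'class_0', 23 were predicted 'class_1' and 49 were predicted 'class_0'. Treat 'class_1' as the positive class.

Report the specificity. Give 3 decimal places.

0.681

Specificity = TN/(TN+FP) = 49/(49+23) = 0.681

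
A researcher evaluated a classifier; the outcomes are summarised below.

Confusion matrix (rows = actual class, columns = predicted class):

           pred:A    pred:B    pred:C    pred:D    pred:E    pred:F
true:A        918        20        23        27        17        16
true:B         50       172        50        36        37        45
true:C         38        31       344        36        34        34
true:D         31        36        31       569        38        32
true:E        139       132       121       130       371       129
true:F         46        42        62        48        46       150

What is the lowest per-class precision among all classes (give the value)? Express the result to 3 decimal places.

0.369

Per-class precision (TP/(TP+FP)):
  A: TP=918, FP=50+38+31+139+46=304 → 918/1222 = 0.7512
  B: TP=172, FP=20+31+36+132+42=261 → 172/433 = 0.3972
  C: TP=344, FP=23+50+31+121+62=287 → 344/631 = 0.5452
  D: TP=569, FP=27+36+36+130+48=277 → 569/846 = 0.6726
  E: TP=371, FP=17+37+34+38+46=172 → 371/543 = 0.6832
  F: TP=150, FP=16+45+34+32+129=256 → 150/406 = 0.3695
Lowest is class 'F' with precision = 0.369.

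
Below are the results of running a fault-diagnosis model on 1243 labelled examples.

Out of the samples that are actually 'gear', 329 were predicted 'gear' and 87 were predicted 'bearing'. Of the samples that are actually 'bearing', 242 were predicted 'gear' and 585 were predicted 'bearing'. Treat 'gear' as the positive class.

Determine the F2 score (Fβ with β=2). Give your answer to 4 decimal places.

Fβ = (1+β²)·TP / ((1+β²)·TP + β²·FN + FP), with β²=4
= 5·329 / (5·329 + 4·87 + 242) = 0.7360

0.7360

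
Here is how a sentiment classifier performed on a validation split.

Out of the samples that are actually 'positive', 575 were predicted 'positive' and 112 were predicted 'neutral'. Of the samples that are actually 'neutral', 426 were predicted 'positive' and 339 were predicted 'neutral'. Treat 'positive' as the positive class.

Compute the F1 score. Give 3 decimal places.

Precision = TP/(TP+FP) = 575/1001 = 0.5744
Recall = TP/(TP+FN) = 575/687 = 0.8370
F1 = 2·TP/(2·TP+FP+FN) = 1150/1688 = 0.681

0.681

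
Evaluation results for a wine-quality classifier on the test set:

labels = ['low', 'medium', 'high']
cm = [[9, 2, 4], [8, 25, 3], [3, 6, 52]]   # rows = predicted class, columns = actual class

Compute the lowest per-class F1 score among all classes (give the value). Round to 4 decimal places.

0.5143

Per-class F1 score (2·TP/(2·TP+FP+FN)):
  low: TP=9, FP=2+4=6, FN=8+3=11 → 18/35 = 0.51429
  medium: TP=25, FP=8+3=11, FN=2+6=8 → 50/69 = 0.72464
  high: TP=52, FP=3+6=9, FN=4+3=7 → 104/120 = 0.86667
Lowest is class 'low' with F1 score = 0.5143.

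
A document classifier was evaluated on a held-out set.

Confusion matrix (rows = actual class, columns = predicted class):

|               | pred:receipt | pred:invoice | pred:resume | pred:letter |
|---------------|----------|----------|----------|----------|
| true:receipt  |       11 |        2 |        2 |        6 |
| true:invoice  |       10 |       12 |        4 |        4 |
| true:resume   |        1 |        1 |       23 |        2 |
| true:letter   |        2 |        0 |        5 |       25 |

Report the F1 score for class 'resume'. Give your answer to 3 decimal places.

Treat 'resume' as positive and all other classes as negative.
F1 score = 2·TP/(2·TP+FP+FN).
resume: TP=23, FP=2+4+5=11, FN=1+1+2=4 → 46/61 = 0.7541

0.754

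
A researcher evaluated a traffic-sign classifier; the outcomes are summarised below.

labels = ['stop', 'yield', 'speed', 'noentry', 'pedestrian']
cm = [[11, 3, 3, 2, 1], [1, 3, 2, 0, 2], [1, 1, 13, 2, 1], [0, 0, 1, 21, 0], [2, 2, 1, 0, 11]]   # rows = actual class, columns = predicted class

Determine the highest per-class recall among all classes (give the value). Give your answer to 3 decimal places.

0.955

Per-class recall (TP/(TP+FN)):
  stop: TP=11, FN=3+3+2+1=9 → 11/20 = 0.5500
  yield: TP=3, FN=1+2+0+2=5 → 3/8 = 0.3750
  speed: TP=13, FN=1+1+2+1=5 → 13/18 = 0.7222
  noentry: TP=21, FN=0+0+1+0=1 → 21/22 = 0.9545
  pedestrian: TP=11, FN=2+2+1+0=5 → 11/16 = 0.6875
Highest is class 'noentry' with recall = 0.955.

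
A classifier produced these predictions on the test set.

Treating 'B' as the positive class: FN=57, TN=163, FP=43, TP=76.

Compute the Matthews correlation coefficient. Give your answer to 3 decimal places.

0.371

MCC = (TP·TN − FP·FN) / √((TP+FP)(TP+FN)(TN+FP)(TN+FN))
Numerator = 76·163 − 43·57 = 9937
Denominator = √(119·133·206·220) = √717279640 = 26782.0768
MCC = 9937 / 26782.0768 = 0.371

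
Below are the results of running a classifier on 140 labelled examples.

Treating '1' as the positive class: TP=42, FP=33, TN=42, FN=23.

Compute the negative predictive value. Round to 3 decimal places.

NPV = TN/(TN+FN) = 42/(42+23) = 0.646

0.646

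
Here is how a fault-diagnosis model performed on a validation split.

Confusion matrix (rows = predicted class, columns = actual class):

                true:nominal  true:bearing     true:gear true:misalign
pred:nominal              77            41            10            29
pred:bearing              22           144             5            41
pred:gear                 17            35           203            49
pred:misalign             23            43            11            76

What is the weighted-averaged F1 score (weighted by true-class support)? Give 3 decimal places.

0.595

Per-class F1 score (2·TP/(2·TP+FP+FN)):
  nominal: TP=77, FP=41+10+29=80, FN=22+17+23=62 → 154/296 = 0.5203
  bearing: TP=144, FP=22+5+41=68, FN=41+35+43=119 → 288/475 = 0.6063
  gear: TP=203, FP=17+35+49=101, FN=10+5+11=26 → 406/533 = 0.7617
  misalign: TP=76, FP=23+43+11=77, FN=29+41+49=119 → 152/348 = 0.4368
Weighted-F1 score = Σ (supportᵢ/N)·F1 scoreᵢ with N=826: (139/826)·0.5203 + (263/826)·0.6063 + (229/826)·0.7617 + (195/826)·0.4368 = 0.595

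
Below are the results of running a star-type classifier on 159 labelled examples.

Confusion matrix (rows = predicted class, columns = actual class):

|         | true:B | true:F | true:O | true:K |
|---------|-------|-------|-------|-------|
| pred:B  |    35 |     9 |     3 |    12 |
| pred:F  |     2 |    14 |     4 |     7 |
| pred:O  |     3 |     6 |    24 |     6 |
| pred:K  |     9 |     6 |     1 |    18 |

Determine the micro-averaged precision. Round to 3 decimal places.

0.572

Micro-averaging pools counts across classes: ΣTP=91, ΣFP=68, ΣFN=68.
Micro-precision = TP/(TP+FP) on pooled counts = 0.572 (equals overall accuracy in single-label multiclass).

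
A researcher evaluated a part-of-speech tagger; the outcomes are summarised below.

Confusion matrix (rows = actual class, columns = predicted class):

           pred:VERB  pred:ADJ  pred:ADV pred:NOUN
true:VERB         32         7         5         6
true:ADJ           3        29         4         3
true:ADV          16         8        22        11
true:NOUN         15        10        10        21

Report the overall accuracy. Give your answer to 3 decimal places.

0.515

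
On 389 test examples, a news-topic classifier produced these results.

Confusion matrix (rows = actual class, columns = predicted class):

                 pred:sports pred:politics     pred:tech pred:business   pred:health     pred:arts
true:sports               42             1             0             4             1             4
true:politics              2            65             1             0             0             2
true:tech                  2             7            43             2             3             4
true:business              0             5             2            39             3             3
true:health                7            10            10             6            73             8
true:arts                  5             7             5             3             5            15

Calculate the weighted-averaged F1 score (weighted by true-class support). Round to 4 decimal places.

0.7084

Per-class F1 score (2·TP/(2·TP+FP+FN)):
  sports: TP=42, FP=2+2+0+7+5=16, FN=1+0+4+1+4=10 → 84/110 = 0.76364
  politics: TP=65, FP=1+7+5+10+7=30, FN=2+1+0+0+2=5 → 130/165 = 0.78788
  tech: TP=43, FP=0+1+2+10+5=18, FN=2+7+2+3+4=18 → 86/122 = 0.70492
  business: TP=39, FP=4+0+2+6+3=15, FN=0+5+2+3+3=13 → 78/106 = 0.73585
  health: TP=73, FP=1+0+3+3+5=12, FN=7+10+10+6+8=41 → 146/199 = 0.73367
  arts: TP=15, FP=4+2+4+3+8=21, FN=5+7+5+3+5=25 → 30/76 = 0.39474
Weighted-F1 score = Σ (supportᵢ/N)·F1 scoreᵢ with N=389: (52/389)·0.76364 + (70/389)·0.78788 + (61/389)·0.70492 + (52/389)·0.73585 + (114/389)·0.73367 + (40/389)·0.39474 = 0.7084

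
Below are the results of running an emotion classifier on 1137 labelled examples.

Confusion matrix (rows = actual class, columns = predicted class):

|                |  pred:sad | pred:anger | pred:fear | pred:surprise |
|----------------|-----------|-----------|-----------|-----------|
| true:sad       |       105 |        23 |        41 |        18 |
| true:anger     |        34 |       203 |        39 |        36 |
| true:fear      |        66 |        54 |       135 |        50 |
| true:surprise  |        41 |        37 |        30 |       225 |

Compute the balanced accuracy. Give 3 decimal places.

Balanced accuracy = mean of per-class recall.
  sad: recall = 105/187 = 0.5615
  anger: recall = 203/312 = 0.6506
  fear: recall = 135/305 = 0.4426
  surprise: recall = 225/333 = 0.6757
Mean = (0.5615 + 0.6506 + 0.4426 + 0.6757) / 4 = 0.583

0.583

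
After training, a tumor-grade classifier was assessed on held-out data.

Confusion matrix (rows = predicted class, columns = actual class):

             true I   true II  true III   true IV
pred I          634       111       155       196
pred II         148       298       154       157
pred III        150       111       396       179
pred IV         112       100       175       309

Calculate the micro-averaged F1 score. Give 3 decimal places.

Micro-averaging pools counts across classes: ΣTP=1637, ΣFP=1748, ΣFN=1748.
Micro-F1 score = 2·TP/(2·TP+FP+FN) on pooled counts = 0.484 (equals overall accuracy in single-label multiclass).

0.484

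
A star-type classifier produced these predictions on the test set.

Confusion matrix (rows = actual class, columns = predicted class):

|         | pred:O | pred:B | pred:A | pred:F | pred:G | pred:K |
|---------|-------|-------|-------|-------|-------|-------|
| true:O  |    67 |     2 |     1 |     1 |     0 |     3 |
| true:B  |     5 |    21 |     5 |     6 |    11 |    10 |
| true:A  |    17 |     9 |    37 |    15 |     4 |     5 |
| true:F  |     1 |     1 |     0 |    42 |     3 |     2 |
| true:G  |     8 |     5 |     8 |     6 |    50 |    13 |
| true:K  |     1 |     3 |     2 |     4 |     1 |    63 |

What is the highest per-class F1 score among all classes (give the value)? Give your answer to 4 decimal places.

Per-class F1 score (2·TP/(2·TP+FP+FN)):
  O: TP=67, FP=5+17+1+8+1=32, FN=2+1+1+0+3=7 → 134/173 = 0.77457
  B: TP=21, FP=2+9+1+5+3=20, FN=5+5+6+11+10=37 → 42/99 = 0.42424
  A: TP=37, FP=1+5+0+8+2=16, FN=17+9+15+4+5=50 → 74/140 = 0.52857
  F: TP=42, FP=1+6+15+6+4=32, FN=1+1+0+3+2=7 → 84/123 = 0.68293
  G: TP=50, FP=0+11+4+3+1=19, FN=8+5+8+6+13=40 → 100/159 = 0.62893
  K: TP=63, FP=3+10+5+2+13=33, FN=1+3+2+4+1=11 → 126/170 = 0.74118
Highest is class 'O' with F1 score = 0.7746.

0.7746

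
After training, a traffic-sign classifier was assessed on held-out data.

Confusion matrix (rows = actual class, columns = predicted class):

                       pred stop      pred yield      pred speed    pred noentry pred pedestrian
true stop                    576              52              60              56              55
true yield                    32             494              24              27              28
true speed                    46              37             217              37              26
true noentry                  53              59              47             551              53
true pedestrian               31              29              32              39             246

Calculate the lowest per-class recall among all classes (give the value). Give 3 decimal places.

Per-class recall (TP/(TP+FN)):
  stop: TP=576, FN=52+60+56+55=223 → 576/799 = 0.7209
  yield: TP=494, FN=32+24+27+28=111 → 494/605 = 0.8165
  speed: TP=217, FN=46+37+37+26=146 → 217/363 = 0.5978
  noentry: TP=551, FN=53+59+47+53=212 → 551/763 = 0.7221
  pedestrian: TP=246, FN=31+29+32+39=131 → 246/377 = 0.6525
Lowest is class 'speed' with recall = 0.598.

0.598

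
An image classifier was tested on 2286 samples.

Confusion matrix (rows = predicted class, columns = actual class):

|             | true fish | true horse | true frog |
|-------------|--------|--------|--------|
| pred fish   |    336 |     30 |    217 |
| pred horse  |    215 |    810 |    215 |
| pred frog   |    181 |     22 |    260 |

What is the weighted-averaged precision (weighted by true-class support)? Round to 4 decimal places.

Per-class precision (TP/(TP+FP)):
  fish: TP=336, FP=30+217=247 → 336/583 = 0.57633
  horse: TP=810, FP=215+215=430 → 810/1240 = 0.65323
  frog: TP=260, FP=181+22=203 → 260/463 = 0.56156
Weighted-precision = Σ (supportᵢ/N)·precisionᵢ with N=2286: (732/2286)·0.57633 + (862/2286)·0.65323 + (692/2286)·0.56156 = 0.6009

0.6009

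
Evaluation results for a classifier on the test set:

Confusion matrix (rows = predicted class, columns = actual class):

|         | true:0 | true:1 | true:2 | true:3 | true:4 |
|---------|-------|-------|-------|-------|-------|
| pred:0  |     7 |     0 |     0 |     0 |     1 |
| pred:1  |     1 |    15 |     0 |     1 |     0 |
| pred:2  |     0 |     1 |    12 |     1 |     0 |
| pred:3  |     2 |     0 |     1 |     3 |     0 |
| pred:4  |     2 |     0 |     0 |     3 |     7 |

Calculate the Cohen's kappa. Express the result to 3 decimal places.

0.710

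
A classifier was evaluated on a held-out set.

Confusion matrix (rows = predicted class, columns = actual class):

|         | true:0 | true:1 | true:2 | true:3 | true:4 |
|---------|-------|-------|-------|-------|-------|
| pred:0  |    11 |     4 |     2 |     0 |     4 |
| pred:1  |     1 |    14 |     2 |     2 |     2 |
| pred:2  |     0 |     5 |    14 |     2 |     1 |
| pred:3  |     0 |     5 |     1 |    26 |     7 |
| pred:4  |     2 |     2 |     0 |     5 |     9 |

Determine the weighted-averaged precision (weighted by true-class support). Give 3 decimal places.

0.614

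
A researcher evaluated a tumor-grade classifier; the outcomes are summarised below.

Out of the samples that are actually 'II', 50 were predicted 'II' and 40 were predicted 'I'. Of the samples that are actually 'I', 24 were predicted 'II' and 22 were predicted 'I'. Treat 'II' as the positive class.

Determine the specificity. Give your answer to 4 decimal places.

0.4783

Specificity = TN/(TN+FP) = 22/(22+24) = 0.4783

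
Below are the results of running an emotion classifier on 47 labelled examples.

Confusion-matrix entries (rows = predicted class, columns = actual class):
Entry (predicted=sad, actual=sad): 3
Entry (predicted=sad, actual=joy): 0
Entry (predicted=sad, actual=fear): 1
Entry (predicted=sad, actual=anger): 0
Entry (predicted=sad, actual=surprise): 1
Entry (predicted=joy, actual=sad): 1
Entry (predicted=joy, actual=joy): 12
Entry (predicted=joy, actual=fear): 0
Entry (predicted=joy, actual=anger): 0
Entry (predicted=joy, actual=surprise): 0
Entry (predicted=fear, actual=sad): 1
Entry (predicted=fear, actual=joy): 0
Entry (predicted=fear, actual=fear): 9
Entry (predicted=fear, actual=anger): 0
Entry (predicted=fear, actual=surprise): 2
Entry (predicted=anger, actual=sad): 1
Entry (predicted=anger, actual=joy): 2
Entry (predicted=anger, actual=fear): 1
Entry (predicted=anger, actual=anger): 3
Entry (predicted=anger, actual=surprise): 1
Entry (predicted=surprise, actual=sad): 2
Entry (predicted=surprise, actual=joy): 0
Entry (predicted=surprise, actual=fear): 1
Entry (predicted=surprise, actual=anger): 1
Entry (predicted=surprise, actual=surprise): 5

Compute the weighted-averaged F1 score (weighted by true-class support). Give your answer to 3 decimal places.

Per-class F1 score (2·TP/(2·TP+FP+FN)):
  sad: TP=3, FP=0+1+0+1=2, FN=1+1+1+2=5 → 6/13 = 0.4615
  joy: TP=12, FP=1+0+0+0=1, FN=0+0+2+0=2 → 24/27 = 0.8889
  fear: TP=9, FP=1+0+0+2=3, FN=1+0+1+1=3 → 18/24 = 0.7500
  anger: TP=3, FP=1+2+1+1=5, FN=0+0+0+1=1 → 6/12 = 0.5000
  surprise: TP=5, FP=2+0+1+1=4, FN=1+0+2+1=4 → 10/18 = 0.5556
Weighted-F1 score = Σ (supportᵢ/N)·F1 scoreᵢ with N=47: (8/47)·0.4615 + (14/47)·0.8889 + (12/47)·0.7500 + (4/47)·0.5000 + (9/47)·0.5556 = 0.684

0.684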